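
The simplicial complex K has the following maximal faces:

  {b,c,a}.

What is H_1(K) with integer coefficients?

H_1 ≅ 0.

We work with the vertex ordering a < b < c. The simplices of K, each written with vertices in increasing order, are:

  0-simplices (3): a, b, c
  1-simplices (3): ab, ac, bc
  2-simplices (1): abc

giving chain groups C_0 ≅ Z^3, C_1 ≅ Z^3, C_2 ≅ Z^1.

Boundary ∂_1: C_1 → C_0 maps an edge to its endpoints' difference, ∂[p,q] = q − p. For instance
  ∂ab = b − a.
The 3×3 boundary matrix has rank 2 and Smith normal form diag(1,1).

The boundary map ∂_2: C_2 → C_1 maps a triangle to the signed sum of its edges. For instance
  ∂abc = bc − ac + ab.
This gives a 3×1 integer matrix of rank 1; reducing to Smith normal form yields diagonal entries (1).

Computing H_k = (kernel of ∂_k) / (image of ∂_{k+1}):

  H_1: rank ker ∂_1 − rank ∂_2 = (3 − 2) − 1 = 0, and the invariant factors of ∂_2 are all 1, so H_1 = 0.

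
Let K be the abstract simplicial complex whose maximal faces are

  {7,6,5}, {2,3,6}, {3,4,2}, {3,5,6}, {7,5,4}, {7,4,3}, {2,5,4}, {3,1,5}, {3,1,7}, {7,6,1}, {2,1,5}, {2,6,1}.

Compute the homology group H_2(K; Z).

K has 7 vertices, 18 edges, 12 triangles.
rank ∂_2 = 12, rank ∂_3 = 0 ⇒ b_2 = 12 − 12 − 0 = 0. So H_2 = 0.

H_2 = 0.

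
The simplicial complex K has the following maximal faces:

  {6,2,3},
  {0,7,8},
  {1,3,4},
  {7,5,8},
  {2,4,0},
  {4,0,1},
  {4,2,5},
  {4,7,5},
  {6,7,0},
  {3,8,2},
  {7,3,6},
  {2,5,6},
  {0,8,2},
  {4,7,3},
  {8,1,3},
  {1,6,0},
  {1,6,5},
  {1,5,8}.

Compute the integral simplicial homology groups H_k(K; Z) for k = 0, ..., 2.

H_0 = Z,  H_1 = Z^2,  H_2 = Z.

K has 9 vertices, 27 edges, 18 triangles.
rank ∂_0 = 0, rank ∂_1 = 8 ⇒ b_0 = 9 − 0 − 8 = 1; all invariant factors of ∂_1 are 1 so no torsion. So H_0 = Z.
rank ∂_1 = 8, rank ∂_2 = 17 ⇒ b_1 = 27 − 8 − 17 = 2; all invariant factors of ∂_2 are 1 so no torsion. So H_1 = Z^2.
rank ∂_2 = 17, rank ∂_3 = 0 ⇒ b_2 = 18 − 17 − 0 = 1. So H_2 = Z.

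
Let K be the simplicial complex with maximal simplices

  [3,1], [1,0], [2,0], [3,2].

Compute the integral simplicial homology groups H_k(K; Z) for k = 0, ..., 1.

Fix the vertex order 0 < 1 < 2 < 3 and write every simplex with vertices in increasing order. Then dim K = 1 and the simplices of K are:

  0-simplices (4): [0], [1], [2], [3]
  1-simplices (4): [0,1], [0,2], [1,3], [2,3]

so the chain groups are C_0 ≅ Z^4, C_1 ≅ Z^4.

The boundary map ∂_1: C_1 → C_0 sends each edge [p,q] (with p < q) to q − p.
The resulting 4×4 matrix has rank 3, and its Smith normal form has invariant factors (1,1,1).

From H_k ≅ ker(∂_k) / im(∂_{k+1}) we obtain:

  H_0: rank C_0 − rank ∂_1 = 4 − 3 = 1, and the invariant factors of ∂_1 are all 1, so H_0 = Z.
  H_1: rank ker ∂_1 − rank ∂_2 = (4 − 3) − 0 = 1, and there is no ∂_2, so H_1 = Z.

H_0 = Z,  H_1 = Z.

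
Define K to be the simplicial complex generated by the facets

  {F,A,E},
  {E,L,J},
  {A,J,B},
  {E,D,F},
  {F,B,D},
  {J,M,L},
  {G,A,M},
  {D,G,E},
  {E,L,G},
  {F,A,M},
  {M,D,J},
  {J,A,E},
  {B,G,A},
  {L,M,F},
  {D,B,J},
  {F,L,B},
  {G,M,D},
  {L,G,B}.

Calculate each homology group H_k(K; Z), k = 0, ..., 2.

K has 9 vertices, 27 edges, 18 triangles.
rank ∂_0 = 0, rank ∂_1 = 8 ⇒ b_0 = 9 − 0 − 8 = 1; all invariant factors of ∂_1 are 1 so no torsion. So H_0 = Z.
rank ∂_1 = 8, rank ∂_2 = 17 ⇒ b_1 = 27 − 8 − 17 = 2; all invariant factors of ∂_2 are 1 so no torsion. So H_1 = Z^2.
rank ∂_2 = 17, rank ∂_3 = 0 ⇒ b_2 = 18 − 17 − 0 = 1. So H_2 = Z.

H_0 = Z,  H_1 = Z^2,  H_2 = Z.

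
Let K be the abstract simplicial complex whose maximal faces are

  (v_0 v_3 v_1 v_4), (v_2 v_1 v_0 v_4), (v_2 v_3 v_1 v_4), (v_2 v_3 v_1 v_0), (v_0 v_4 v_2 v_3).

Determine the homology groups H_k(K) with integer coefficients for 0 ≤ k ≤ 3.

Take the total order v_0 < v_1 < v_2 < v_3 < v_4 on the vertex set. Then K (dimension 3) consists of the simplices:

  0-simplices (5): [v_0], [v_1], [v_2], [v_3], [v_4]
  1-simplices (10): [v_0,v_1], [v_0,v_2], [v_0,v_3], [v_0,v_4], [v_1,v_2], [v_1,v_3], [v_1,v_4], [v_2,v_3], [v_2,v_4], [v_3,v_4]
  2-simplices (10): [v_0,v_1,v_2], [v_0,v_1,v_3], [v_0,v_1,v_4], [v_0,v_2,v_3], [v_0,v_2,v_4], [v_0,v_3,v_4], [v_1,v_2,v_3], [v_1,v_2,v_4], [v_1,v_3,v_4], [v_2,v_3,v_4]
  3-simplices (5): [v_0,v_1,v_2,v_3], [v_0,v_1,v_2,v_4], [v_0,v_1,v_3,v_4], [v_0,v_2,v_3,v_4], [v_1,v_2,v_3,v_4]

so the chain groups are C_0 ≅ Z^5, C_1 ≅ Z^10, C_2 ≅ Z^10, C_3 ≅ Z^5.

The boundary map ∂_1: C_1 → C_0 is given by ∂[p,q] = [q] − [p].
As a 5×10 matrix over Z this has rank 4, with invariant factors (1,1,1,1).

The boundary map ∂_2: C_2 → C_1 sends each 2-simplex [p,q,r] to [q,r] − [p,r] + [p,q]. For instance
  ∂[v_0,v_2,v_3] = [v_2,v_3] − [v_0,v_3] + [v_0,v_2],
  ∂[v_1,v_3,v_4] = [v_3,v_4] − [v_1,v_4] + [v_1,v_3].
This gives a 10×10 integer matrix of rank 6; reducing to Smith normal form yields diagonal entries (1,1,1,1,1,1).

The boundary map ∂_3: C_3 → C_2 sends each 3-simplex σ to the alternating sum Σ_i (−1)^i (σ with its i-th vertex removed). For instance
  ∂[v_0,v_1,v_2,v_3] = [v_1,v_2,v_3] − [v_0,v_2,v_3] + [v_0,v_1,v_3] − [v_0,v_1,v_2],
  ∂[v_0,v_2,v_3,v_4] = [v_2,v_3,v_4] − [v_0,v_3,v_4] + [v_0,v_2,v_4] − [v_0,v_2,v_3].
As a 10×5 matrix over Z this has rank 4, with invariant factors (1,1,1,1).

Computing H_k = (kernel of ∂_k) / (image of ∂_{k+1}):

  H_0: rank C_0 − rank ∂_1 = 5 − 4 = 1, and the invariant factors of ∂_1 are all 1, so H_0 ≅ Z.
  H_1: rank ker ∂_1 − rank ∂_2 = (10 − 4) − 6 = 0, and the invariant factors of ∂_2 are all 1, so H_1 ≅ 0.
  H_2: rank ker ∂_2 − rank ∂_3 = (10 − 6) − 4 = 0, and the invariant factors of ∂_3 are all 1, so H_2 ≅ 0.
  H_3: rank ker ∂_3 − rank ∂_4 = (5 − 4) − 0 = 1, and there is no ∂_4, so H_3 ≅ Z.

(K is a triangulation of the 3-sphere S^3.)

H_0 = Z,  H_1 = 0,  H_2 = 0,  H_3 = Z.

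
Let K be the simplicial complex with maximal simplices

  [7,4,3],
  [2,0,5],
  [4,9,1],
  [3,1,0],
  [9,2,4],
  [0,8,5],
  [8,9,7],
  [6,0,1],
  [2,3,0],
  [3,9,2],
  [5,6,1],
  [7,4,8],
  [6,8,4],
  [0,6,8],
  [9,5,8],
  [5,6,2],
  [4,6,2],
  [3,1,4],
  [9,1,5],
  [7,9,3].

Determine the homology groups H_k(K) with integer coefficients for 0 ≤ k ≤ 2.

H_0 ≅ Z,  H_1 ≅ Z ⊕ Z/2,  H_2 = 0.

K has 10 vertices, 30 edges, 20 triangles.
rank ∂_0 = 0, rank ∂_1 = 9 ⇒ b_0 = 10 − 0 − 9 = 1; all invariant factors of ∂_1 are 1 so no torsion. So H_0 = Z.
rank ∂_1 = 9, rank ∂_2 = 20 ⇒ b_1 = 30 − 9 − 20 = 1; ∂_2 has invariant factor(s) [2] giving torsion. So H_1 = Z ⊕ Z/2.
rank ∂_2 = 20, rank ∂_3 = 0 ⇒ b_2 = 20 − 20 − 0 = 0. So H_2 = 0.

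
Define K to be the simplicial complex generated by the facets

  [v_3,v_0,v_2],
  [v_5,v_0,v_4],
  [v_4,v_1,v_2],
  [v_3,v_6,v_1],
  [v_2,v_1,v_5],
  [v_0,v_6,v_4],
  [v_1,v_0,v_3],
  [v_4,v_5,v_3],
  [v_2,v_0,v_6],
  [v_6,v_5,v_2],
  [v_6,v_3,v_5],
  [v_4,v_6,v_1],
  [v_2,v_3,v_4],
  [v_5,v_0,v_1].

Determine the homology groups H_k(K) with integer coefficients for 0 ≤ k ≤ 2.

Take the total order v_0 < v_1 < v_2 < v_3 < v_4 < v_5 < v_6 on the vertex set. Then K (dimension 2) consists of the simplices:

  0-simplices (7): [v_0], [v_1], [v_2], [v_3], [v_4], [v_5], [v_6]
  1-simplices (21): (21 of them)
  2-simplices (14): (14 of them)

giving chain groups C_0 ≅ Z^7, C_1 ≅ Z^21, C_2 ≅ Z^14.

∂_1: C_1 → C_0 maps an edge to its endpoints' difference, ∂[p,q] = q − p. For instance
  ∂[v_1,v_2] = [v_2] − [v_1].
The resulting 7×21 matrix has rank 6, and its Smith normal form has invariant factors (1,1,1,1,1,1).

∂_2: C_2 → C_1 sends each 2-simplex [p,q,r] to [q,r] − [p,r] + [p,q]. For instance
  ∂[v_2,v_5,v_6] = [v_5,v_6] − [v_2,v_6] + [v_2,v_5],
  ∂[v_0,v_1,v_5] = [v_1,v_5] − [v_0,v_5] + [v_0,v_1].
The 21×14 boundary matrix has rank 13 and Smith normal form diag(1,1,1,1,1,1,1,1,1,1,1,1,1).

Now H_k = ker ∂_k / im ∂_{k+1}, so:

  H_0: rank C_0 − rank ∂_1 = 7 − 6 = 1, and the invariant factors of ∂_1 are all 1, so H_0 ≅ Z.
  H_1: rank ker ∂_1 − rank ∂_2 = (21 − 6) − 13 = 2, and the invariant factors of ∂_2 are all 1, so H_1 ≅ Z^2.
  H_2: rank ker ∂_2 − rank ∂_3 = (14 − 13) − 0 = 1, and there is no ∂_3, so H_2 ≅ Z.

(K is a triangulation of the torus T^2.)

H_0 = Z,  H_1 = Z^2,  H_2 = Z.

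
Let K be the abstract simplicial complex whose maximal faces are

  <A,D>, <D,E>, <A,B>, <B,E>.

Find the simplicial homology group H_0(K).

Take the total order A < B < D < E on the vertex set. Then K (dimension 1) consists of the simplices:

  0-simplices (4): A, B, D, E
  1-simplices (4): AB, AD, BE, DE

Hence C_0 ≅ Z^4, C_1 ≅ Z^4.

Boundary ∂_1: C_1 → C_0 maps an edge to its endpoints' difference, ∂[p,q] = q − p. For instance
  ∂AB = B − A.
The resulting 4×4 matrix has rank 3, and its Smith normal form has invariant factors (1,1,1).

Computing H_k = (kernel of ∂_k) / (image of ∂_{k+1}):

  H_0: rank C_0 − rank ∂_1 = 4 − 3 = 1, and the invariant factors of ∂_1 are all 1, so H_0 = Z.

H_0 = Z.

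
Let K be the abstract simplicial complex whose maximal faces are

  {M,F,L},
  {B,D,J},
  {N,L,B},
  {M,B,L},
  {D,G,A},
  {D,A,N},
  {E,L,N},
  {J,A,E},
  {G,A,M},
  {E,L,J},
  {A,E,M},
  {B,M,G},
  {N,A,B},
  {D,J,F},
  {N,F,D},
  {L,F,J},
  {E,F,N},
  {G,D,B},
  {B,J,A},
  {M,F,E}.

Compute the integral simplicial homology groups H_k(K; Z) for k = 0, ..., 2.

Order the vertices as A < B < D < E < F < G < J < L < M < N. Listing each simplex with vertices in this order, K has dimension 2 with simplices:

  0-simplices (10): A, B, D, E, F, G, J, L, M, N
  1-simplices (30): AB, AD, AE, AG, AJ, AM, AN, BD, BG, BJ, BL, BM, BN, DF, DG, DJ, DN, EF, EJ, EL, EM, EN, FJ, FL, FM, FN, GM, JL, LM, LN
  2-simplices (20): ABJ, ABN, ADG, ADN, AEJ, AEM, AGM, BDG, BDJ, BGM, BLM, BLN, DFJ, DFN, EFM, EFN, EJL, ELN, FJL, FLM

Hence C_0 ≅ Z^10, C_1 ≅ Z^30, C_2 ≅ Z^20.

The boundary map ∂_1: C_1 → C_0 sends each edge [p,q] (with p < q) to q − p.
This gives a 10×30 integer matrix of rank 9; reducing to Smith normal form yields diagonal entries (1,1,1,1,1,1,1,1,1).

The boundary map ∂_2: C_2 → C_1 maps a triangle to the signed sum of its edges. For instance
  ∂DFN = FN − DN + DF,
  ∂BDJ = DJ − BJ + BD.
The 30×20 boundary matrix has rank 20 and Smith normal form diag(1,1,1,1,1,1,1,1,1,1,1,1,1,1,1,1,1,1,1,2).

Now H_k = ker ∂_k / im ∂_{k+1}, so:

  H_0: rank C_0 − rank ∂_1 = 10 − 9 = 1, and the invariant factors of ∂_1 are all 1, so H_0 = Z.
  H_1: rank ker ∂_1 − rank ∂_2 = (30 − 9) − 20 = 1, and ∂_2 has invariant factor 2 > 1, so H_1 = Z ⊕ Z/2.
  H_2: rank ker ∂_2 − rank ∂_3 = (20 − 20) − 0 = 0, and there is no ∂_3, so H_2 = 0.

As a check, the Euler characteristic is 10 − 30 + 20 = 0, which agrees with 1 − 1 + 0 = 0.
(K is a triangulation of the Klein bottle.)

H_0 ≅ Z,  H_1 ≅ Z ⊕ Z/2,  H_2 = 0.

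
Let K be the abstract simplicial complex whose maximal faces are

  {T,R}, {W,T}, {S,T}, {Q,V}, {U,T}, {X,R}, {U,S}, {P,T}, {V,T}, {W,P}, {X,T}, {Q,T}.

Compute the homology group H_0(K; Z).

H_0 = Z.

Take the total order P < Q < R < S < T < U < V < W < X on the vertex set. Then K (dimension 1) consists of the simplices:

  0-simplices (9): P, Q, R, S, T, U, V, W, X
  1-simplices (12): PT, PW, QT, QV, RT, RX, ST, SU, TU, TV, TW, TX

so the chain groups are C_0 ≅ Z^9, C_1 ≅ Z^12.

Boundary ∂_1: C_1 → C_0 maps an edge to its endpoints' difference, ∂[p,q] = q − p. For instance
  ∂QV = V − Q.
This gives a 9×12 integer matrix of rank 8; reducing to Smith normal form yields diagonal entries (1,1,1,1,1,1,1,1).

From H_k ≅ ker(∂_k) / im(∂_{k+1}) we obtain:

  H_0: rank C_0 − rank ∂_1 = 9 − 8 = 1, and the invariant factors of ∂_1 are all 1, so H_0 = Z.

(K is a triangulation of a wedge of 4 circles.)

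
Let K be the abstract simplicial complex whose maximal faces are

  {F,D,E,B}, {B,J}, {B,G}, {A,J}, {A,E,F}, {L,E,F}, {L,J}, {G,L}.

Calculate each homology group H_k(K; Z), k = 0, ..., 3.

We work with the vertex ordering A < B < D < E < F < G < J < L. The simplices of K, each written with vertices in increasing order, are:

  0-simplices (8): A, B, D, E, F, G, J, L
  1-simplices (15): AE, AF, AJ, BD, BE, BF, BG, BJ, DE, DF, EF, EL, FL, GL, JL
  2-simplices (6): AEF, BDE, BDF, BEF, DEF, EFL
  3-simplices (1): BDEF

giving chain groups C_0 ≅ Z^8, C_1 ≅ Z^15, C_2 ≅ Z^6, C_3 ≅ Z^1.

The boundary map ∂_1: C_1 → C_0 sends each edge [p,q] (with p < q) to q − p. For instance
  ∂EL = L − E.
The resulting 8×15 matrix has rank 7, and its Smith normal form has invariant factors (1,1,1,1,1,1,1).

The boundary map ∂_2: C_2 → C_1 sends each 2-simplex [p,q,r] to [q,r] − [p,r] + [p,q]. For instance
  ∂DEF = EF − DF + DE,
  ∂EFL = FL − EL + EF.
This gives a 15×6 integer matrix of rank 5; reducing to Smith normal form yields diagonal entries (1,1,1,1,1).

The boundary map ∂_3: C_3 → C_2 sends each 3-simplex σ to the alternating sum Σ_i (−1)^i (σ with its i-th vertex removed). For instance
  ∂BDEF = DEF − BEF + BDF − BDE.
As a 6×1 matrix over Z this has rank 1, with invariant factors (1).

Reading off H_k = ker ∂_k / im ∂_{k+1}:

  H_0: rank C_0 − rank ∂_1 = 8 − 7 = 1, and the invariant factors of ∂_1 are all 1, so H_0 ≅ Z.
  H_1: rank ker ∂_1 − rank ∂_2 = (15 − 7) − 5 = 3, and the invariant factors of ∂_2 are all 1, so H_1 ≅ Z^3.
  H_2: rank ker ∂_2 − rank ∂_3 = (6 − 5) − 1 = 0, and the invariant factors of ∂_3 are all 1, so H_2 ≅ 0.
  H_3: rank ker ∂_3 − rank ∂_4 = (1 − 1) − 0 = 0, and there is no ∂_4, so H_3 ≅ 0.

H_0 = Z,  H_1 = Z^3,  H_2 = 0,  H_3 = 0.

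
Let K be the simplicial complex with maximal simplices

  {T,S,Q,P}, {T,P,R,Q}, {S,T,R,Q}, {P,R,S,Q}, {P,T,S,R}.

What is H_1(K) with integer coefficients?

Fix the vertex order P < Q < R < S < T and write every simplex with vertices in increasing order. Then dim K = 3 and the simplices of K are:

  0-simplices (5): P, Q, R, S, T
  1-simplices (10): PQ, PR, PS, PT, QR, QS, QT, RS, RT, ST
  2-simplices (10): PQR, PQS, PQT, PRS, PRT, PST, QRS, QRT, QST, RST
  3-simplices (5): PQRS, PQRT, PQST, PRST, QRST

Hence C_0 ≅ Z^5, C_1 ≅ Z^10, C_2 ≅ Z^10, C_3 ≅ Z^5.

Boundary ∂_1: C_1 → C_0 is given by ∂[p,q] = [q] − [p]. For instance
  ∂QT = T − Q.
As a 5×10 matrix over Z this has rank 4, with invariant factors (1,1,1,1).

∂_2: C_2 → C_1 sends each 2-simplex [p,q,r] to [q,r] − [p,r] + [p,q]. For instance
  ∂PST = ST − PT + PS,
  ∂PQS = QS − PS + PQ.
The resulting 10×10 matrix has rank 6, and its Smith normal form has invariant factors (1,1,1,1,1,1).

∂_3: C_3 → C_2 sends each 3-simplex σ to the alternating sum Σ_i (−1)^i (σ with its i-th vertex removed). For instance
  ∂PRST = RST − PST + PRT − PRS,
  ∂PQRS = QRS − PRS + PQS − PQR.
The 10×5 boundary matrix has rank 4 and Smith normal form diag(1,1,1,1).

From H_k ≅ ker(∂_k) / im(∂_{k+1}) we obtain:

  H_1: rank ker ∂_1 − rank ∂_2 = (10 − 4) − 6 = 0, and the invariant factors of ∂_2 are all 1, so H_1 ≅ 0.

H_1 = 0.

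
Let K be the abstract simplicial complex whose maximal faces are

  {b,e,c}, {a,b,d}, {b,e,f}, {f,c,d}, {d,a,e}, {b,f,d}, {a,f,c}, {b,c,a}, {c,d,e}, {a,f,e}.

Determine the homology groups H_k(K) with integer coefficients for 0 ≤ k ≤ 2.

H_0 = Z,  H_1 = Z/2Z,  H_2 = 0.

Order the vertices as a < b < c < d < e < f. Listing each simplex with vertices in this order, K has dimension 2 with simplices:

  0-simplices (6): a, b, c, d, e, f
  1-simplices (15): ab, ac, ad, ae, af, bc, bd, be, bf, cd, ce, cf, de, df, ef
  2-simplices (10): abc, abd, acf, ade, aef, bce, bdf, bef, cde, cdf

giving chain groups C_0 ≅ Z^6, C_1 ≅ Z^15, C_2 ≅ Z^10.

Boundary ∂_1: C_1 → C_0 maps an edge to its endpoints' difference, ∂[p,q] = q − p.
The resulting 6×15 matrix has rank 5, and its Smith normal form has invariant factors (1,1,1,1,1).

Boundary ∂_2: C_2 → C_1 acts by ∂[p,q,r] = [q,r] − [p,r] + [p,q]. For instance
  ∂bce = ce − be + bc,
  ∂cde = de − ce + cd.
The resulting 15×10 matrix has rank 10, and its Smith normal form has invariant factors (1,1,1,1,1,1,1,1,1,2).

Computing H_k = (kernel of ∂_k) / (image of ∂_{k+1}):

  H_0: rank C_0 − rank ∂_1 = 6 − 5 = 1, and the invariant factors of ∂_1 are all 1, so H_0 = Z.
  H_1: rank ker ∂_1 − rank ∂_2 = (15 − 5) − 10 = 0, and ∂_2 has invariant factor 2 > 1, so H_1 = Z/2Z.
  H_2: rank ker ∂_2 − rank ∂_3 = (10 − 10) − 0 = 0, and there is no ∂_3, so H_2 = 0.

(K is a triangulation of the real projective plane RP^2.)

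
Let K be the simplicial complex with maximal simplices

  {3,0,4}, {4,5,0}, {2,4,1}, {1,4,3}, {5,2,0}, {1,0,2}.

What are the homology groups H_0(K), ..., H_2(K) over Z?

We work with the vertex ordering 0 < 1 < 2 < 3 < 4 < 5. The simplices of K, each written with vertices in increasing order, are:

  0-simplices (6): [0], [1], [2], [3], [4], [5]
  1-simplices (12): [0,1], [0,2], [0,3], [0,4], [0,5], [1,2], [1,3], [1,4], [2,4], [2,5], [3,4], [4,5]
  2-simplices (6): [0,1,2], [0,2,5], [0,3,4], [0,4,5], [1,2,4], [1,3,4]

giving chain groups C_0 ≅ Z^6, C_1 ≅ Z^12, C_2 ≅ Z^6.

The boundary map ∂_1: C_1 → C_0 sends each edge [p,q] (with p < q) to q − p. For instance
  ∂[0,5] = [5] − [0].
This gives a 6×12 integer matrix of rank 5; reducing to Smith normal form yields diagonal entries (1,1,1,1,1).

The boundary map ∂_2: C_2 → C_1 maps a triangle to the signed sum of its edges. For instance
  ∂[0,3,4] = [3,4] − [0,4] + [0,3],
  ∂[1,3,4] = [3,4] − [1,4] + [1,3].
This gives a 12×6 integer matrix of rank 6; reducing to Smith normal form yields diagonal entries (1,1,1,1,1,1).

From H_k ≅ ker(∂_k) / im(∂_{k+1}) we obtain:

  H_0: rank C_0 − rank ∂_1 = 6 − 5 = 1, and the invariant factors of ∂_1 are all 1, so H_0 = Z.
  H_1: rank ker ∂_1 − rank ∂_2 = (12 − 5) − 6 = 1, and the invariant factors of ∂_2 are all 1, so H_1 = Z.
  H_2: rank ker ∂_2 − rank ∂_3 = (6 − 6) − 0 = 0, and there is no ∂_3, so H_2 = 0.

As a check, the Euler characteristic is 6 − 12 + 6 = 0, which agrees with 1 − 1 + 0 = 0.

H_0 = Z,  H_1 = Z,  H_2 = 0.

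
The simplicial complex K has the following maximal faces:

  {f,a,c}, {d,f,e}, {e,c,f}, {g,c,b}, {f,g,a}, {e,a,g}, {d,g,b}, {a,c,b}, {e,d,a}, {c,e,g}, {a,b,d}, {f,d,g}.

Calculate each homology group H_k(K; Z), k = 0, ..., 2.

Fix the vertex order a < b < c < d < e < f < g and write every simplex with vertices in increasing order. Then dim K = 2 and the simplices of K are:

  0-simplices (7): a, b, c, d, e, f, g
  1-simplices (18): ab, ac, ad, ae, af, ag, bc, bd, bg, ce, cf, cg, de, df, dg, ef, eg, fg
  2-simplices (12): abc, abd, acf, ade, aeg, afg, bcg, bdg, cef, ceg, def, dfg

giving chain groups C_0 ≅ Z^7, C_1 ≅ Z^18, C_2 ≅ Z^12.

The boundary map ∂_1: C_1 → C_0 sends each edge [p,q] (with p < q) to q − p. For instance
  ∂cf = f − c.
The 7×18 boundary matrix has rank 6 and Smith normal form diag(1,1,1,1,1,1).

The boundary map ∂_2: C_2 → C_1 acts by ∂[p,q,r] = [q,r] − [p,r] + [p,q]. For instance
  ∂ade = de − ae + ad,
  ∂dfg = fg − dg + df.
The 18×12 boundary matrix has rank 12 and Smith normal form diag(1,1,1,1,1,1,1,1,1,1,1,2).

Reading off H_k = ker ∂_k / im ∂_{k+1}:

  H_0: rank C_0 − rank ∂_1 = 7 − 6 = 1, and the invariant factors of ∂_1 are all 1, so H_0 ≅ Z.
  H_1: rank ker ∂_1 − rank ∂_2 = (18 − 6) − 12 = 0, and ∂_2 has invariant factor 2 > 1, so H_1 ≅ Z/2.
  H_2: rank ker ∂_2 − rank ∂_3 = (12 − 12) − 0 = 0, and there is no ∂_3, so H_2 ≅ 0.

As a check, the Euler characteristic is 7 − 18 + 12 = 1, which agrees with 1 − 0 + 0 = 1.
(K is a triangulation of the real projective plane RP^2.)

H_0 = Z,  H_1 = Z/2,  H_2 = 0.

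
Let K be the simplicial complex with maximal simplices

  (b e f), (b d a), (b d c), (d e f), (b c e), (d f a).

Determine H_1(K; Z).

Take the total order a < b < c < d < e < f on the vertex set. Then K (dimension 2) consists of the simplices:

  0-simplices (6): a, b, c, d, e, f
  1-simplices (12): ab, ad, af, bc, bd, be, bf, cd, ce, de, df, ef
  2-simplices (6): abd, adf, bcd, bce, bef, def

so the chain groups are C_0 ≅ Z^6, C_1 ≅ Z^12, C_2 ≅ Z^6.

Boundary ∂_1: C_1 → C_0 sends each edge [p,q] (with p < q) to q − p.
As a 6×12 matrix over Z this has rank 5, with invariant factors (1,1,1,1,1).

Boundary ∂_2: C_2 → C_1 acts by ∂[p,q,r] = [q,r] − [p,r] + [p,q]. For instance
  ∂bce = ce − be + bc,
  ∂abd = bd − ad + ab.
The 12×6 boundary matrix has rank 6 and Smith normal form diag(1,1,1,1,1,1).

From H_k ≅ ker(∂_k) / im(∂_{k+1}) we obtain:

  H_1: rank ker ∂_1 − rank ∂_2 = (12 − 5) − 6 = 1, and the invariant factors of ∂_2 are all 1, so H_1 ≅ Z.

(K is a triangulation of the cylinder S^1 x I.)

H_1 = Z.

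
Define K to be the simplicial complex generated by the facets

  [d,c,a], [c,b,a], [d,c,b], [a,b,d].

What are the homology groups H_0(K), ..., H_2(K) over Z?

H_0 = Z,  H_1 = 0,  H_2 = Z.

Order the vertices as a < b < c < d. Listing each simplex with vertices in this order, K has dimension 2 with simplices:

  0-simplices (4): a, b, c, d
  1-simplices (6): ab, ac, ad, bc, bd, cd
  2-simplices (4): abc, abd, acd, bcd

Hence C_0 ≅ Z^4, C_1 ≅ Z^6, C_2 ≅ Z^4.

Boundary ∂_1: C_1 → C_0 sends each edge [p,q] (with p < q) to q − p.
The 4×6 boundary matrix has rank 3 and Smith normal form diag(1,1,1).

Boundary ∂_2: C_2 → C_1 sends each 2-simplex [p,q,r] to [q,r] − [p,r] + [p,q]. For instance
  ∂acd = cd − ad + ac,
  ∂abc = bc − ac + ab.
The resulting 6×4 matrix has rank 3, and its Smith normal form has invariant factors (1,1,1).

Now H_k = ker ∂_k / im ∂_{k+1}, so:

  H_0: rank C_0 − rank ∂_1 = 4 − 3 = 1, and the invariant factors of ∂_1 are all 1, so H_0 ≅ Z.
  H_1: rank ker ∂_1 − rank ∂_2 = (6 − 3) − 3 = 0, and the invariant factors of ∂_2 are all 1, so H_1 ≅ 0.
  H_2: rank ker ∂_2 − rank ∂_3 = (4 − 3) − 0 = 1, and there is no ∂_3, so H_2 ≅ Z.

(K is a triangulation of the 2-sphere S^2.)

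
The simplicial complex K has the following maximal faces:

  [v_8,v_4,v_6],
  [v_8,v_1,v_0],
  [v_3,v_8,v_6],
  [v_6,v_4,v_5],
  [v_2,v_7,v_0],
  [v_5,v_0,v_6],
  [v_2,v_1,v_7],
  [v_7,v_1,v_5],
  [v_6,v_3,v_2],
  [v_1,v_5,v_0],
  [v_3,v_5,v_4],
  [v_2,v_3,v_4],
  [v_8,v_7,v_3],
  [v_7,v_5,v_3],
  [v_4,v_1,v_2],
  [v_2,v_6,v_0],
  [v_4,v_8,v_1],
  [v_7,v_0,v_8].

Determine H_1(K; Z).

H_1 ≅ Z ⊕ Z_2.

We work with the vertex ordering v_0 < v_1 < v_2 < v_3 < v_4 < v_5 < v_6 < v_7 < v_8. The simplices of K, each written with vertices in increasing order, are:

  0-simplices (9): [v_0], [v_1], [v_2], [v_3], [v_4], [v_5], [v_6], [v_7], [v_8]
  1-simplices (27): (27 of them)
  2-simplices (18): (18 of them)

Hence C_0 ≅ Z^9, C_1 ≅ Z^27, C_2 ≅ Z^18.

Boundary ∂_1: C_1 → C_0 maps an edge to its endpoints' difference, ∂[p,q] = q − p. For instance
  ∂[v_2,v_3] = [v_3] − [v_2].
As a 9×27 matrix over Z this has rank 8, with invariant factors (1,1,1,1,1,1,1,1).

The boundary map ∂_2: C_2 → C_1 sends each 2-simplex [p,q,r] to [q,r] − [p,r] + [p,q]. For instance
  ∂[v_0,v_2,v_6] = [v_2,v_6] − [v_0,v_6] + [v_0,v_2],
  ∂[v_3,v_7,v_8] = [v_7,v_8] − [v_3,v_8] + [v_3,v_7].
The 27×18 boundary matrix has rank 18 and Smith normal form diag(1,1,1,1,1,1,1,1,1,1,1,1,1,1,1,1,1,2).

Now H_k = ker ∂_k / im ∂_{k+1}, so:

  H_1: rank ker ∂_1 − rank ∂_2 = (27 − 8) − 18 = 1, and ∂_2 has invariant factor 2 > 1, so H_1 ≅ Z ⊕ Z_2.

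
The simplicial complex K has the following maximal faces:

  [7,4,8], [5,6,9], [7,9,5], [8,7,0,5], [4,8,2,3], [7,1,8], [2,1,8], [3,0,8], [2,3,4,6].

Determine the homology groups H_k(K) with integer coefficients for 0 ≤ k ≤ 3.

H_0 ≅ Z,  H_1 ≅ Z,  H_2 = 0,  H_3 = 0.

K has 10 vertices, 24 edges, 17 triangles, 3 3-simplices.
rank ∂_0 = 0, rank ∂_1 = 9 ⇒ b_0 = 10 − 0 − 9 = 1; all invariant factors of ∂_1 are 1 so no torsion. So H_0 ≅ Z.
rank ∂_1 = 9, rank ∂_2 = 14 ⇒ b_1 = 24 − 9 − 14 = 1; all invariant factors of ∂_2 are 1 so no torsion. So H_1 ≅ Z.
rank ∂_2 = 14, rank ∂_3 = 3 ⇒ b_2 = 17 − 14 − 3 = 0; all invariant factors of ∂_3 are 1 so no torsion. So H_2 ≅ 0.
rank ∂_3 = 3, rank ∂_4 = 0 ⇒ b_3 = 3 − 3 − 0 = 0. So H_3 ≅ 0.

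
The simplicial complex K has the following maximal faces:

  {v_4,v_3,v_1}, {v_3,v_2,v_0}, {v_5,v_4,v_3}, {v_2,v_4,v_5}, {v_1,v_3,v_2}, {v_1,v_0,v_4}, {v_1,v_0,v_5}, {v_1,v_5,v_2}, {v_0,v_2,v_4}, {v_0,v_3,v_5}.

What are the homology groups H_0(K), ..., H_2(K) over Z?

H_0 ≅ Z,  H_1 ≅ Z/2,  H_2 = 0.

Fix the vertex order v_0 < v_1 < v_2 < v_3 < v_4 < v_5 and write every simplex with vertices in increasing order. Then dim K = 2 and the simplices of K are:

  0-simplices (6): [v_0], [v_1], [v_2], [v_3], [v_4], [v_5]
  1-simplices (15): (15 of them)
  2-simplices (10): [v_0,v_1,v_4], [v_0,v_1,v_5], [v_0,v_2,v_3], [v_0,v_2,v_4], [v_0,v_3,v_5], [v_1,v_2,v_3], [v_1,v_2,v_5], [v_1,v_3,v_4], [v_2,v_4,v_5], [v_3,v_4,v_5]

Hence C_0 ≅ Z^6, C_1 ≅ Z^15, C_2 ≅ Z^10.

The boundary map ∂_1: C_1 → C_0 is given by ∂[p,q] = [q] − [p]. For instance
  ∂[v_0,v_2] = [v_2] − [v_0].
This gives a 6×15 integer matrix of rank 5; reducing to Smith normal form yields diagonal entries (1,1,1,1,1).

Boundary ∂_2: C_2 → C_1 sends each 2-simplex [p,q,r] to [q,r] − [p,r] + [p,q]. For instance
  ∂[v_0,v_3,v_5] = [v_3,v_5] − [v_0,v_5] + [v_0,v_3],
  ∂[v_0,v_1,v_5] = [v_1,v_5] − [v_0,v_5] + [v_0,v_1].
The 15×10 boundary matrix has rank 10 and Smith normal form diag(1,1,1,1,1,1,1,1,1,2).

From H_k ≅ ker(∂_k) / im(∂_{k+1}) we obtain:

  H_0: rank C_0 − rank ∂_1 = 6 − 5 = 1, and the invariant factors of ∂_1 are all 1, so H_0 ≅ Z.
  H_1: rank ker ∂_1 − rank ∂_2 = (15 − 5) − 10 = 0, and ∂_2 has invariant factor 2 > 1, so H_1 ≅ Z/2.
  H_2: rank ker ∂_2 − rank ∂_3 = (10 − 10) − 0 = 0, and there is no ∂_3, so H_2 ≅ 0.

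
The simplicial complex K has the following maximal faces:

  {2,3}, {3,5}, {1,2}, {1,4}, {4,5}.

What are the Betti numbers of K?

K has 5 vertices, 5 edges.
rank ∂_0 = 0, rank ∂_1 = 4 ⇒ b_0 = 5 − 0 − 4 = 1; all invariant factors of ∂_1 are 1 so no torsion. So H_0 ≅ Z.
rank ∂_1 = 4, rank ∂_2 = 0 ⇒ b_1 = 5 − 4 − 0 = 1. So H_1 ≅ Z.

b_0 = 1, b_1 = 1.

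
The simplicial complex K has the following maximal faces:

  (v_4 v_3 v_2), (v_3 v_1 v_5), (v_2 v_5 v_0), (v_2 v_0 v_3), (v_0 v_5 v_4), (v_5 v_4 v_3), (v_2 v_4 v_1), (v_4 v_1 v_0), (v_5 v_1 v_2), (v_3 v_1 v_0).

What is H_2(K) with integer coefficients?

Take the total order v_0 < v_1 < v_2 < v_3 < v_4 < v_5 on the vertex set. Then K (dimension 2) consists of the simplices:

  0-simplices (6): [v_0], [v_1], [v_2], [v_3], [v_4], [v_5]
  1-simplices (15): (15 of them)
  2-simplices (10): [v_0,v_1,v_3], [v_0,v_1,v_4], [v_0,v_2,v_3], [v_0,v_2,v_5], [v_0,v_4,v_5], [v_1,v_2,v_4], [v_1,v_2,v_5], [v_1,v_3,v_5], [v_2,v_3,v_4], [v_3,v_4,v_5]

giving chain groups C_0 ≅ Z^6, C_1 ≅ Z^15, C_2 ≅ Z^10.

∂_1: C_1 → C_0 maps an edge to its endpoints' difference, ∂[p,q] = q − p. For instance
  ∂[v_4,v_5] = [v_5] − [v_4].
The 6×15 boundary matrix has rank 5 and Smith normal form diag(1,1,1,1,1).

∂_2: C_2 → C_1 maps a triangle to the signed sum of its edges. For instance
  ∂[v_1,v_3,v_5] = [v_3,v_5] − [v_1,v_5] + [v_1,v_3],
  ∂[v_0,v_1,v_3] = [v_1,v_3] − [v_0,v_3] + [v_0,v_1].
This gives a 15×10 integer matrix of rank 10; reducing to Smith normal form yields diagonal entries (1,1,1,1,1,1,1,1,1,2).

Reading off H_k = ker ∂_k / im ∂_{k+1}:

  H_2: rank ker ∂_2 − rank ∂_3 = (10 − 10) − 0 = 0, and there is no ∂_3, so H_2 ≅ 0.

(K is a triangulation of the real projective plane RP^2.)

H_2 = 0.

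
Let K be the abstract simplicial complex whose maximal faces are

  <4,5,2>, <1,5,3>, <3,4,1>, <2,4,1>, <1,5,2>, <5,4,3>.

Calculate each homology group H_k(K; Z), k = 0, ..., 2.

H_0 = Z,  H_1 = 0,  H_2 = Z.

We work with the vertex ordering 1 < 2 < 3 < 4 < 5. The simplices of K, each written with vertices in increasing order, are:

  0-simplices (5): [1], [2], [3], [4], [5]
  1-simplices (9): [1,2], [1,3], [1,4], [1,5], [2,4], [2,5], [3,4], [3,5], [4,5]
  2-simplices (6): [1,2,4], [1,2,5], [1,3,4], [1,3,5], [2,4,5], [3,4,5]

so the chain groups are C_0 ≅ Z^5, C_1 ≅ Z^9, C_2 ≅ Z^6.

∂_1: C_1 → C_0 maps an edge to its endpoints' difference, ∂[p,q] = q − p. For instance
  ∂[2,5] = [5] − [2].
This gives a 5×9 integer matrix of rank 4; reducing to Smith normal form yields diagonal entries (1,1,1,1).

∂_2: C_2 → C_1 maps a triangle to the signed sum of its edges. For instance
  ∂[2,4,5] = [4,5] − [2,5] + [2,4],
  ∂[3,4,5] = [4,5] − [3,5] + [3,4].
The 9×6 boundary matrix has rank 5 and Smith normal form diag(1,1,1,1,1).

Computing H_k = (kernel of ∂_k) / (image of ∂_{k+1}):

  H_0: rank C_0 − rank ∂_1 = 5 − 4 = 1, and the invariant factors of ∂_1 are all 1, so H_0 = Z.
  H_1: rank ker ∂_1 − rank ∂_2 = (9 − 4) − 5 = 0, and the invariant factors of ∂_2 are all 1, so H_1 = 0.
  H_2: rank ker ∂_2 − rank ∂_3 = (6 − 5) − 0 = 1, and there is no ∂_3, so H_2 = Z.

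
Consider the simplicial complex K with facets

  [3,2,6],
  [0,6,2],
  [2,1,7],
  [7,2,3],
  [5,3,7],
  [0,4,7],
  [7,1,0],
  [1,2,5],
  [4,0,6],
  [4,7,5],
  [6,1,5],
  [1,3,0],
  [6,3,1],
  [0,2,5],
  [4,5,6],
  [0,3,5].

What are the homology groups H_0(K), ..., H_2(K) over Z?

H_0 = Z,  H_1 = Z^2,  H_2 = Z.

Take the total order 0 < 1 < 2 < 3 < 4 < 5 < 6 < 7 on the vertex set. Then K (dimension 2) consists of the simplices:

  0-simplices (8): [0], [1], [2], [3], [4], [5], [6], [7]
  1-simplices (24): (24 of them)
  2-simplices (16): [0,1,3], [0,1,7], [0,2,5], [0,2,6], [0,3,5], [0,4,6], [0,4,7], [1,2,5], [1,2,7], [1,3,6], [1,5,6], [2,3,6], [2,3,7], [3,5,7], [4,5,6], [4,5,7]

giving chain groups C_0 ≅ Z^8, C_1 ≅ Z^24, C_2 ≅ Z^16.

The boundary map ∂_1: C_1 → C_0 sends each edge [p,q] (with p < q) to q − p. For instance
  ∂[1,2] = [2] − [1].
The 8×24 boundary matrix has rank 7 and Smith normal form diag(1,1,1,1,1,1,1).

∂_2: C_2 → C_1 maps a triangle to the signed sum of its edges. For instance
  ∂[0,2,6] = [2,6] − [0,6] + [0,2],
  ∂[1,3,6] = [3,6] − [1,6] + [1,3].
The resulting 24×16 matrix has rank 15, and its Smith normal form has invariant factors (1,1,1,1,1,1,1,1,1,1,1,1,1,1,1).

From H_k ≅ ker(∂_k) / im(∂_{k+1}) we obtain:

  H_0: rank C_0 − rank ∂_1 = 8 − 7 = 1, and the invariant factors of ∂_1 are all 1, so H_0 = Z.
  H_1: rank ker ∂_1 − rank ∂_2 = (24 − 7) − 15 = 2, and the invariant factors of ∂_2 are all 1, so H_1 = Z^2.
  H_2: rank ker ∂_2 − rank ∂_3 = (16 − 15) − 0 = 1, and there is no ∂_3, so H_2 = Z.

As a check, the Euler characteristic is 8 − 24 + 16 = 0, which agrees with 1 − 2 + 1 = 0.
(K is a triangulation of the torus T^2.)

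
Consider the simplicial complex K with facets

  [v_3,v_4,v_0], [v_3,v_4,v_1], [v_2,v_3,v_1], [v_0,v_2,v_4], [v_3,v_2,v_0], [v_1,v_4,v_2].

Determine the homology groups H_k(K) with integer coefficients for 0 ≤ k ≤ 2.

K has 5 vertices, 9 edges, 6 triangles.
rank ∂_0 = 0, rank ∂_1 = 4 ⇒ b_0 = 5 − 0 − 4 = 1; all invariant factors of ∂_1 are 1 so no torsion. So H_0 = Z.
rank ∂_1 = 4, rank ∂_2 = 5 ⇒ b_1 = 9 − 4 − 5 = 0; all invariant factors of ∂_2 are 1 so no torsion. So H_1 = 0.
rank ∂_2 = 5, rank ∂_3 = 0 ⇒ b_2 = 6 − 5 − 0 = 1. So H_2 = Z.

H_0 ≅ Z,  H_1 = 0,  H_2 ≅ Z.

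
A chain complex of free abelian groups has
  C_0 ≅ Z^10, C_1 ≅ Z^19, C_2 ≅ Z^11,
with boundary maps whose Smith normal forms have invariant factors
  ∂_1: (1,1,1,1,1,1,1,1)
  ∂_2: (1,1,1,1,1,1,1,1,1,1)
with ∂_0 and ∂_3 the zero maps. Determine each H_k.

H_0: b_0 = 10 − 0 − 8 = 2; torsion from ∂_1 factors > 1: none. So H_0 = Z^2.
H_1: b_1 = 19 − 8 − 10 = 1; torsion from ∂_2 factors > 1: none. So H_1 = Z.
H_2: b_2 = 11 − 10 − 0 = 1; torsion from ∂_3 factors > 1: none. So H_2 = Z.

H_0 = Z^2,  H_1 = Z,  H_2 = Z.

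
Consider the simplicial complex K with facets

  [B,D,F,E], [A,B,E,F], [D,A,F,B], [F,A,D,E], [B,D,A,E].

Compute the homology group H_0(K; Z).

Take the total order A < B < D < E < F on the vertex set. Then K (dimension 3) consists of the simplices:

  0-simplices (5): A, B, D, E, F
  1-simplices (10): AB, AD, AE, AF, BD, BE, BF, DE, DF, EF
  2-simplices (10): ABD, ABE, ABF, ADE, ADF, AEF, BDE, BDF, BEF, DEF
  3-simplices (5): ABDE, ABDF, ABEF, ADEF, BDEF

Hence C_0 ≅ Z^5, C_1 ≅ Z^10, C_2 ≅ Z^10, C_3 ≅ Z^5.

Boundary ∂_1: C_1 → C_0 is given by ∂[p,q] = [q] − [p].
The 5×10 boundary matrix has rank 4 and Smith normal form diag(1,1,1,1).

Boundary ∂_2: C_2 → C_1 sends each 2-simplex [p,q,r] to [q,r] − [p,r] + [p,q]. For instance
  ∂ABF = BF − AF + AB,
  ∂ABD = BD − AD + AB.
The 10×10 boundary matrix has rank 6 and Smith normal form diag(1,1,1,1,1,1).

The boundary map ∂_3: C_3 → C_2 sends each 3-simplex σ to the alternating sum Σ_i (−1)^i (σ with its i-th vertex removed). For instance
  ∂ABEF = BEF − AEF + ABF − ABE,
  ∂ABDF = BDF − ADF + ABF − ABD.
This gives a 10×5 integer matrix of rank 4; reducing to Smith normal form yields diagonal entries (1,1,1,1).

Reading off H_k = ker ∂_k / im ∂_{k+1}:

  H_0: rank C_0 − rank ∂_1 = 5 − 4 = 1, and the invariant factors of ∂_1 are all 1, so H_0 = Z.

H_0 = Z.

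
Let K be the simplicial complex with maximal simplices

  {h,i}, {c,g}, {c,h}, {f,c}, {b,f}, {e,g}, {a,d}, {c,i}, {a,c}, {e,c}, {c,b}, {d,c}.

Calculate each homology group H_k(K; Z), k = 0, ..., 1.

Take the total order a < b < c < d < e < f < g < h < i on the vertex set. Then K (dimension 1) consists of the simplices:

  0-simplices (9): a, b, c, d, e, f, g, h, i
  1-simplices (12): ac, ad, bc, bf, cd, ce, cf, cg, ch, ci, eg, hi

Hence C_0 ≅ Z^9, C_1 ≅ Z^12.

∂_1: C_1 → C_0 sends each edge [p,q] (with p < q) to q − p. For instance
  ∂ce = e − c.
This gives a 9×12 integer matrix of rank 8; reducing to Smith normal form yields diagonal entries (1,1,1,1,1,1,1,1).

Reading off H_k = ker ∂_k / im ∂_{k+1}:

  H_0: rank C_0 − rank ∂_1 = 9 − 8 = 1, and the invariant factors of ∂_1 are all 1, so H_0 = Z.
  H_1: rank ker ∂_1 − rank ∂_2 = (12 − 8) − 0 = 4, and there is no ∂_2, so H_1 = Z^4.

As a check, the Euler characteristic is 9 − 12 = -3, which agrees with 1 − 4 = -3.

H_0 ≅ Z,  H_1 ≅ Z^4.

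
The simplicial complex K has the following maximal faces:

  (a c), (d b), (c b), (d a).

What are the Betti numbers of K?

b_0 = 1, b_1 = 1.

We work with the vertex ordering a < b < c < d. The simplices of K, each written with vertices in increasing order, are:

  0-simplices (4): a, b, c, d
  1-simplices (4): ac, ad, bc, bd

Hence C_0 ≅ Z^4, C_1 ≅ Z^4.

Boundary ∂_1: C_1 → C_0 sends each edge [p,q] (with p < q) to q − p. For instance
  ∂ad = d − a.
The resulting 4×4 matrix has rank 3, and its Smith normal form has invariant factors (1,1,1).

From H_k ≅ ker(∂_k) / im(∂_{k+1}) we obtain:

  H_0: rank C_0 − rank ∂_1 = 4 − 3 = 1, and the invariant factors of ∂_1 are all 1, so H_0 = Z.
  H_1: rank ker ∂_1 − rank ∂_2 = (4 − 3) − 0 = 1, and there is no ∂_2, so H_1 = Z.

Hence the Betti numbers are b_0 = 1, b_1 = 1.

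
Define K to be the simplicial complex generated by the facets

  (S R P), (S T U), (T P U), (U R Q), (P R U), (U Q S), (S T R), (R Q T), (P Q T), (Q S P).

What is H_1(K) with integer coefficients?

Order the vertices as P < Q < R < S < T < U. Listing each simplex with vertices in this order, K has dimension 2 with simplices:

  0-simplices (6): P, Q, R, S, T, U
  1-simplices (15): PQ, PR, PS, PT, PU, QR, QS, QT, QU, RS, RT, RU, ST, SU, TU
  2-simplices (10): PQS, PQT, PRS, PRU, PTU, QRT, QRU, QSU, RST, STU

so the chain groups are C_0 ≅ Z^6, C_1 ≅ Z^15, C_2 ≅ Z^10.

The boundary map ∂_1: C_1 → C_0 sends each edge [p,q] (with p < q) to q − p. For instance
  ∂RS = S − R.
As a 6×15 matrix over Z this has rank 5, with invariant factors (1,1,1,1,1).

∂_2: C_2 → C_1 sends each 2-simplex [p,q,r] to [q,r] − [p,r] + [p,q]. For instance
  ∂PQS = QS − PS + PQ,
  ∂PTU = TU − PU + PT.
As a 15×10 matrix over Z this has rank 10, with invariant factors (1,1,1,1,1,1,1,1,1,2).

From H_k ≅ ker(∂_k) / im(∂_{k+1}) we obtain:

  H_1: rank ker ∂_1 − rank ∂_2 = (15 − 5) − 10 = 0, and ∂_2 has invariant factor 2 > 1, so H_1 ≅ Z_2.

H_1 = Z_2.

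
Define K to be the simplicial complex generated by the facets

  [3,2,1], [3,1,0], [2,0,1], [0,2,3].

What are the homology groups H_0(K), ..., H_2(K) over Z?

Take the total order 0 < 1 < 2 < 3 on the vertex set. Then K (dimension 2) consists of the simplices:

  0-simplices (4): [0], [1], [2], [3]
  1-simplices (6): [0,1], [0,2], [0,3], [1,2], [1,3], [2,3]
  2-simplices (4): [0,1,2], [0,1,3], [0,2,3], [1,2,3]

Hence C_0 ≅ Z^4, C_1 ≅ Z^6, C_2 ≅ Z^4.

∂_1: C_1 → C_0 is given by ∂[p,q] = [q] − [p]. For instance
  ∂[1,3] = [3] − [1].
This gives a 4×6 integer matrix of rank 3; reducing to Smith normal form yields diagonal entries (1,1,1).

∂_2: C_2 → C_1 acts by ∂[p,q,r] = [q,r] − [p,r] + [p,q]. For instance
  ∂[1,2,3] = [2,3] − [1,3] + [1,2],
  ∂[0,1,2] = [1,2] − [0,2] + [0,1].
The resulting 6×4 matrix has rank 3, and its Smith normal form has invariant factors (1,1,1).

Now H_k = ker ∂_k / im ∂_{k+1}, so:

  H_0: rank C_0 − rank ∂_1 = 4 − 3 = 1, and the invariant factors of ∂_1 are all 1, so H_0 = Z.
  H_1: rank ker ∂_1 − rank ∂_2 = (6 − 3) − 3 = 0, and the invariant factors of ∂_2 are all 1, so H_1 = 0.
  H_2: rank ker ∂_2 − rank ∂_3 = (4 − 3) − 0 = 1, and there is no ∂_3, so H_2 = Z.

As a check, the Euler characteristic is 4 − 6 + 4 = 2, which agrees with 1 − 0 + 1 = 2.
(K is a triangulation of the 2-sphere S^2.)

H_0 ≅ Z,  H_1 = 0,  H_2 ≅ Z.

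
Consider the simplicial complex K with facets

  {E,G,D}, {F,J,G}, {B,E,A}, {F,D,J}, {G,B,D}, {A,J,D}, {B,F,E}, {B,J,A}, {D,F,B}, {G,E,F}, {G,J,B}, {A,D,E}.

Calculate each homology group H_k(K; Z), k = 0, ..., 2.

Fix the vertex order A < B < D < E < F < G < J and write every simplex with vertices in increasing order. Then dim K = 2 and the simplices of K are:

  0-simplices (7): A, B, D, E, F, G, J
  1-simplices (18): AB, AD, AE, AJ, BD, BE, BF, BG, BJ, DE, DF, DG, DJ, EF, EG, FG, FJ, GJ
  2-simplices (12): ABE, ABJ, ADE, ADJ, BDF, BDG, BEF, BGJ, DEG, DFJ, EFG, FGJ

so the chain groups are C_0 ≅ Z^7, C_1 ≅ Z^18, C_2 ≅ Z^12.

Boundary ∂_1: C_1 → C_0 sends each edge [p,q] (with p < q) to q − p.
The resulting 7×18 matrix has rank 6, and its Smith normal form has invariant factors (1,1,1,1,1,1).

∂_2: C_2 → C_1 maps a triangle to the signed sum of its edges. For instance
  ∂BDG = DG − BG + BD,
  ∂FGJ = GJ − FJ + FG.
The resulting 18×12 matrix has rank 12, and its Smith normal form has invariant factors (1,1,1,1,1,1,1,1,1,1,1,2).

From H_k ≅ ker(∂_k) / im(∂_{k+1}) we obtain:

  H_0: rank C_0 − rank ∂_1 = 7 − 6 = 1, and the invariant factors of ∂_1 are all 1, so H_0 = Z.
  H_1: rank ker ∂_1 − rank ∂_2 = (18 − 6) − 12 = 0, and ∂_2 has invariant factor 2 > 1, so H_1 = Z_2.
  H_2: rank ker ∂_2 − rank ∂_3 = (12 − 12) − 0 = 0, and there is no ∂_3, so H_2 = 0.

As a check, the Euler characteristic is 7 − 18 + 12 = 1, which agrees with 1 − 0 + 0 = 1.

H_0 ≅ Z,  H_1 ≅ Z_2,  H_2 = 0.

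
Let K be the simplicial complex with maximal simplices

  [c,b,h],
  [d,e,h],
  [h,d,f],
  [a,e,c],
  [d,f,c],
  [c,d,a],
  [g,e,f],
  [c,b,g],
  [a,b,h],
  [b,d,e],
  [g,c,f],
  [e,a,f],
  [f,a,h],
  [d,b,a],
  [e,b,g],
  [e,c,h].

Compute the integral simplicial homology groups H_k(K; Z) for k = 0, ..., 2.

We work with the vertex ordering a < b < c < d < e < f < g < h. The simplices of K, each written with vertices in increasing order, are:

  0-simplices (8): a, b, c, d, e, f, g, h
  1-simplices (24): ab, ac, ad, ae, af, ah, bc, bd, be, bg, bh, cd, ce, cf, cg, ch, de, df, dh, ef, eg, eh, fg, fh
  2-simplices (16): abd, abh, acd, ace, aef, afh, bcg, bch, bde, beg, cdf, ceh, cfg, deh, dfh, efg

giving chain groups C_0 ≅ Z^8, C_1 ≅ Z^24, C_2 ≅ Z^16.

The boundary map ∂_1: C_1 → C_0 maps an edge to its endpoints' difference, ∂[p,q] = q − p.
The 8×24 boundary matrix has rank 7 and Smith normal form diag(1,1,1,1,1,1,1).

∂_2: C_2 → C_1 maps a triangle to the signed sum of its edges. For instance
  ∂deh = eh − dh + de,
  ∂cdf = df − cf + cd.
The 24×16 boundary matrix has rank 15 and Smith normal form diag(1,1,1,1,1,1,1,1,1,1,1,1,1,1,1).

Computing H_k = (kernel of ∂_k) / (image of ∂_{k+1}):

  H_0: rank C_0 − rank ∂_1 = 8 − 7 = 1, and the invariant factors of ∂_1 are all 1, so H_0 ≅ Z.
  H_1: rank ker ∂_1 − rank ∂_2 = (24 − 7) − 15 = 2, and the invariant factors of ∂_2 are all 1, so H_1 ≅ Z^2.
  H_2: rank ker ∂_2 − rank ∂_3 = (16 − 15) − 0 = 1, and there is no ∂_3, so H_2 ≅ Z.

H_0 ≅ Z,  H_1 ≅ Z^2,  H_2 ≅ Z.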